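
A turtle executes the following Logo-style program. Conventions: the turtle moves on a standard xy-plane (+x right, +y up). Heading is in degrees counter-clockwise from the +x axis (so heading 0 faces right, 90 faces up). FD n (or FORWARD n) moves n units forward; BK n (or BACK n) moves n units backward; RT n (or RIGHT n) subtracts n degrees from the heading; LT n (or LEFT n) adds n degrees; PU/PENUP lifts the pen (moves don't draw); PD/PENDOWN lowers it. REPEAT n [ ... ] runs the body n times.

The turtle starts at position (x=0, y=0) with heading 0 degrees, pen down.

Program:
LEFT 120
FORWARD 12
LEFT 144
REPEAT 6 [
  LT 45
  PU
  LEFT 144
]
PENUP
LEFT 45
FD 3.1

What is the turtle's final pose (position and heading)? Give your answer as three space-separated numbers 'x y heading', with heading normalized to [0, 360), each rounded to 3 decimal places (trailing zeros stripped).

Executing turtle program step by step:
Start: pos=(0,0), heading=0, pen down
LT 120: heading 0 -> 120
FD 12: (0,0) -> (-6,10.392) [heading=120, draw]
LT 144: heading 120 -> 264
REPEAT 6 [
  -- iteration 1/6 --
  LT 45: heading 264 -> 309
  PU: pen up
  LT 144: heading 309 -> 93
  -- iteration 2/6 --
  LT 45: heading 93 -> 138
  PU: pen up
  LT 144: heading 138 -> 282
  -- iteration 3/6 --
  LT 45: heading 282 -> 327
  PU: pen up
  LT 144: heading 327 -> 111
  -- iteration 4/6 --
  LT 45: heading 111 -> 156
  PU: pen up
  LT 144: heading 156 -> 300
  -- iteration 5/6 --
  LT 45: heading 300 -> 345
  PU: pen up
  LT 144: heading 345 -> 129
  -- iteration 6/6 --
  LT 45: heading 129 -> 174
  PU: pen up
  LT 144: heading 174 -> 318
]
PU: pen up
LT 45: heading 318 -> 3
FD 3.1: (-6,10.392) -> (-2.904,10.555) [heading=3, move]
Final: pos=(-2.904,10.555), heading=3, 1 segment(s) drawn

Answer: -2.904 10.555 3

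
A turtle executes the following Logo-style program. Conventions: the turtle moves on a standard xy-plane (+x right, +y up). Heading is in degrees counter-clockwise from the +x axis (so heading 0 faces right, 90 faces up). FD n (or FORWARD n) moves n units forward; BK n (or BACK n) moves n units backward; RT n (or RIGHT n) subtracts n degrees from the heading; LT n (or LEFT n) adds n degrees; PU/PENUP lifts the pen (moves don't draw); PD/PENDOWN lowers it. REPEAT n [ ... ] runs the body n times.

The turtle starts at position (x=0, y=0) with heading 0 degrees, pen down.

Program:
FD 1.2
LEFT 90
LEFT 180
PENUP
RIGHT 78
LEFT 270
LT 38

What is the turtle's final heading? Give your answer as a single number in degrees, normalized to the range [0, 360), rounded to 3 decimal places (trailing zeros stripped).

Executing turtle program step by step:
Start: pos=(0,0), heading=0, pen down
FD 1.2: (0,0) -> (1.2,0) [heading=0, draw]
LT 90: heading 0 -> 90
LT 180: heading 90 -> 270
PU: pen up
RT 78: heading 270 -> 192
LT 270: heading 192 -> 102
LT 38: heading 102 -> 140
Final: pos=(1.2,0), heading=140, 1 segment(s) drawn

Answer: 140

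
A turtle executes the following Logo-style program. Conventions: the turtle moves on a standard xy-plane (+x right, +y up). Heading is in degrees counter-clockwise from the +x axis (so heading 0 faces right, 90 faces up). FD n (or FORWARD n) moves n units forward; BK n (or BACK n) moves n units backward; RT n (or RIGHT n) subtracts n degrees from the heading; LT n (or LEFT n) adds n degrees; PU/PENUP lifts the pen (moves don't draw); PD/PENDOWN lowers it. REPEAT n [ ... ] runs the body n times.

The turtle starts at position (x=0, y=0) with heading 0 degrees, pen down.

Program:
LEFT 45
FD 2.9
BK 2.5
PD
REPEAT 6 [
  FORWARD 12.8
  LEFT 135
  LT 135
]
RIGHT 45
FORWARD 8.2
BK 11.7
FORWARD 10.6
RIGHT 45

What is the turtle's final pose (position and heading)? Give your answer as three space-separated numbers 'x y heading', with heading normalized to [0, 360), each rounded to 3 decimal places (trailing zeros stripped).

Answer: 11.285 0.283 135

Derivation:
Executing turtle program step by step:
Start: pos=(0,0), heading=0, pen down
LT 45: heading 0 -> 45
FD 2.9: (0,0) -> (2.051,2.051) [heading=45, draw]
BK 2.5: (2.051,2.051) -> (0.283,0.283) [heading=45, draw]
PD: pen down
REPEAT 6 [
  -- iteration 1/6 --
  FD 12.8: (0.283,0.283) -> (9.334,9.334) [heading=45, draw]
  LT 135: heading 45 -> 180
  LT 135: heading 180 -> 315
  -- iteration 2/6 --
  FD 12.8: (9.334,9.334) -> (18.385,0.283) [heading=315, draw]
  LT 135: heading 315 -> 90
  LT 135: heading 90 -> 225
  -- iteration 3/6 --
  FD 12.8: (18.385,0.283) -> (9.334,-8.768) [heading=225, draw]
  LT 135: heading 225 -> 0
  LT 135: heading 0 -> 135
  -- iteration 4/6 --
  FD 12.8: (9.334,-8.768) -> (0.283,0.283) [heading=135, draw]
  LT 135: heading 135 -> 270
  LT 135: heading 270 -> 45
  -- iteration 5/6 --
  FD 12.8: (0.283,0.283) -> (9.334,9.334) [heading=45, draw]
  LT 135: heading 45 -> 180
  LT 135: heading 180 -> 315
  -- iteration 6/6 --
  FD 12.8: (9.334,9.334) -> (18.385,0.283) [heading=315, draw]
  LT 135: heading 315 -> 90
  LT 135: heading 90 -> 225
]
RT 45: heading 225 -> 180
FD 8.2: (18.385,0.283) -> (10.185,0.283) [heading=180, draw]
BK 11.7: (10.185,0.283) -> (21.885,0.283) [heading=180, draw]
FD 10.6: (21.885,0.283) -> (11.285,0.283) [heading=180, draw]
RT 45: heading 180 -> 135
Final: pos=(11.285,0.283), heading=135, 11 segment(s) drawn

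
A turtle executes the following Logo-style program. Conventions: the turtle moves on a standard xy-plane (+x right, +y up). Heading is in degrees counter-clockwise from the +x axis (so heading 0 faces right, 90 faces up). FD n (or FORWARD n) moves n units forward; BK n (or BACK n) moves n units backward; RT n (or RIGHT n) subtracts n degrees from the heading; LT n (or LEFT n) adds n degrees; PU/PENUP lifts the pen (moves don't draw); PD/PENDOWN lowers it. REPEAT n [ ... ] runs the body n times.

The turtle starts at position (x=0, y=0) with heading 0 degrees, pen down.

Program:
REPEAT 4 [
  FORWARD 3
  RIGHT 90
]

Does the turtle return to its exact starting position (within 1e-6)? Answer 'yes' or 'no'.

Executing turtle program step by step:
Start: pos=(0,0), heading=0, pen down
REPEAT 4 [
  -- iteration 1/4 --
  FD 3: (0,0) -> (3,0) [heading=0, draw]
  RT 90: heading 0 -> 270
  -- iteration 2/4 --
  FD 3: (3,0) -> (3,-3) [heading=270, draw]
  RT 90: heading 270 -> 180
  -- iteration 3/4 --
  FD 3: (3,-3) -> (0,-3) [heading=180, draw]
  RT 90: heading 180 -> 90
  -- iteration 4/4 --
  FD 3: (0,-3) -> (0,0) [heading=90, draw]
  RT 90: heading 90 -> 0
]
Final: pos=(0,0), heading=0, 4 segment(s) drawn

Start position: (0, 0)
Final position: (0, 0)
Distance = 0; < 1e-6 -> CLOSED

Answer: yes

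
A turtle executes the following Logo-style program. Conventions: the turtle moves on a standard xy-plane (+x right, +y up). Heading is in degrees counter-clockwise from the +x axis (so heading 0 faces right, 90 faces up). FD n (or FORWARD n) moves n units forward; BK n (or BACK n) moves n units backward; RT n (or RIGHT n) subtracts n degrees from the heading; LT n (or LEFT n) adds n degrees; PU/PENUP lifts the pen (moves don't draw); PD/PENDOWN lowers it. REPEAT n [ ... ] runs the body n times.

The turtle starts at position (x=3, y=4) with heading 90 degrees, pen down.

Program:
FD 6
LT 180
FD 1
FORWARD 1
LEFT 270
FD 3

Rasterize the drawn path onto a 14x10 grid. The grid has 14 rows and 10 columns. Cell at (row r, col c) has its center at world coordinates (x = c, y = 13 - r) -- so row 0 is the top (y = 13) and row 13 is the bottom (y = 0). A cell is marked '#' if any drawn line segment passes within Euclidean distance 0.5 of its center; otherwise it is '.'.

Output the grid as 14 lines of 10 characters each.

Answer: ..........
..........
..........
...#......
...#......
####......
...#......
...#......
...#......
...#......
..........
..........
..........
..........

Derivation:
Segment 0: (3,4) -> (3,10)
Segment 1: (3,10) -> (3,9)
Segment 2: (3,9) -> (3,8)
Segment 3: (3,8) -> (0,8)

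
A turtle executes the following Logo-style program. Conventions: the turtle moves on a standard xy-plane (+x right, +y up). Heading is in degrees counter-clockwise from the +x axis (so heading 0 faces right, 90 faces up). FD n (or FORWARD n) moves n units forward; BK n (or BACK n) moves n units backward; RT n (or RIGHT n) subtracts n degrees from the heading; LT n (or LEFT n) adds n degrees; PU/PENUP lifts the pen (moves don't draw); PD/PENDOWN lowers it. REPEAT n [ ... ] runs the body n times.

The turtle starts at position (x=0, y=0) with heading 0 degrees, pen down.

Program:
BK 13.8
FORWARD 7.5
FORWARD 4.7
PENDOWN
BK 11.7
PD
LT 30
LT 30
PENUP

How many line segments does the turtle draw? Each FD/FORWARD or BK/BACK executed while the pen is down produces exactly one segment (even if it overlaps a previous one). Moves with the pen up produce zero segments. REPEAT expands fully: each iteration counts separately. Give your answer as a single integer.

Executing turtle program step by step:
Start: pos=(0,0), heading=0, pen down
BK 13.8: (0,0) -> (-13.8,0) [heading=0, draw]
FD 7.5: (-13.8,0) -> (-6.3,0) [heading=0, draw]
FD 4.7: (-6.3,0) -> (-1.6,0) [heading=0, draw]
PD: pen down
BK 11.7: (-1.6,0) -> (-13.3,0) [heading=0, draw]
PD: pen down
LT 30: heading 0 -> 30
LT 30: heading 30 -> 60
PU: pen up
Final: pos=(-13.3,0), heading=60, 4 segment(s) drawn
Segments drawn: 4

Answer: 4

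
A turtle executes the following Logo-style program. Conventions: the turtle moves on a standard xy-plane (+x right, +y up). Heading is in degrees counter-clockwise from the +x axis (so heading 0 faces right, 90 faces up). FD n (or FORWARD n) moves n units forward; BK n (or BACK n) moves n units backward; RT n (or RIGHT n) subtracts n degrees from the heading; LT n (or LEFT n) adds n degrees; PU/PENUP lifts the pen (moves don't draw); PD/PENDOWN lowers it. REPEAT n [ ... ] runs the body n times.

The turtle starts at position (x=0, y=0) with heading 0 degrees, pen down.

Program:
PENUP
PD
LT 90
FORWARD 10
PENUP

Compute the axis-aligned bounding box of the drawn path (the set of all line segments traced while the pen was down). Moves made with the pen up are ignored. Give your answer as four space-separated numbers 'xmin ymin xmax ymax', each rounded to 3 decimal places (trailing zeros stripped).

Answer: 0 0 0 10

Derivation:
Executing turtle program step by step:
Start: pos=(0,0), heading=0, pen down
PU: pen up
PD: pen down
LT 90: heading 0 -> 90
FD 10: (0,0) -> (0,10) [heading=90, draw]
PU: pen up
Final: pos=(0,10), heading=90, 1 segment(s) drawn

Segment endpoints: x in {0, 0}, y in {0, 10}
xmin=0, ymin=0, xmax=0, ymax=10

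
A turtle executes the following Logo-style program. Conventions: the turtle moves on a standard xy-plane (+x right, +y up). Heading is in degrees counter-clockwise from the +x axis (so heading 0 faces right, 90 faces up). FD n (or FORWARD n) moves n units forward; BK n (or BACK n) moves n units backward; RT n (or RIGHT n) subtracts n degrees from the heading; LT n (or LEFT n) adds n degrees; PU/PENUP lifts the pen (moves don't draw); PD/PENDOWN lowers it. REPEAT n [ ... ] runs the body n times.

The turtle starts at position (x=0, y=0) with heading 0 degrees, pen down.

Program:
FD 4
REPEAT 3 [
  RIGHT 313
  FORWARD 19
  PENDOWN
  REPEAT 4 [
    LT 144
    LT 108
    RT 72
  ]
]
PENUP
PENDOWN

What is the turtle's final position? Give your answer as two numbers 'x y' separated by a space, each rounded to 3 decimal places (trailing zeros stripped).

Answer: 0.867 44.807

Derivation:
Executing turtle program step by step:
Start: pos=(0,0), heading=0, pen down
FD 4: (0,0) -> (4,0) [heading=0, draw]
REPEAT 3 [
  -- iteration 1/3 --
  RT 313: heading 0 -> 47
  FD 19: (4,0) -> (16.958,13.896) [heading=47, draw]
  PD: pen down
  REPEAT 4 [
    -- iteration 1/4 --
    LT 144: heading 47 -> 191
    LT 108: heading 191 -> 299
    RT 72: heading 299 -> 227
    -- iteration 2/4 --
    LT 144: heading 227 -> 11
    LT 108: heading 11 -> 119
    RT 72: heading 119 -> 47
    -- iteration 3/4 --
    LT 144: heading 47 -> 191
    LT 108: heading 191 -> 299
    RT 72: heading 299 -> 227
    -- iteration 4/4 --
    LT 144: heading 227 -> 11
    LT 108: heading 11 -> 119
    RT 72: heading 119 -> 47
  ]
  -- iteration 2/3 --
  RT 313: heading 47 -> 94
  FD 19: (16.958,13.896) -> (15.633,32.849) [heading=94, draw]
  PD: pen down
  REPEAT 4 [
    -- iteration 1/4 --
    LT 144: heading 94 -> 238
    LT 108: heading 238 -> 346
    RT 72: heading 346 -> 274
    -- iteration 2/4 --
    LT 144: heading 274 -> 58
    LT 108: heading 58 -> 166
    RT 72: heading 166 -> 94
    -- iteration 3/4 --
    LT 144: heading 94 -> 238
    LT 108: heading 238 -> 346
    RT 72: heading 346 -> 274
    -- iteration 4/4 --
    LT 144: heading 274 -> 58
    LT 108: heading 58 -> 166
    RT 72: heading 166 -> 94
  ]
  -- iteration 3/3 --
  RT 313: heading 94 -> 141
  FD 19: (15.633,32.849) -> (0.867,44.807) [heading=141, draw]
  PD: pen down
  REPEAT 4 [
    -- iteration 1/4 --
    LT 144: heading 141 -> 285
    LT 108: heading 285 -> 33
    RT 72: heading 33 -> 321
    -- iteration 2/4 --
    LT 144: heading 321 -> 105
    LT 108: heading 105 -> 213
    RT 72: heading 213 -> 141
    -- iteration 3/4 --
    LT 144: heading 141 -> 285
    LT 108: heading 285 -> 33
    RT 72: heading 33 -> 321
    -- iteration 4/4 --
    LT 144: heading 321 -> 105
    LT 108: heading 105 -> 213
    RT 72: heading 213 -> 141
  ]
]
PU: pen up
PD: pen down
Final: pos=(0.867,44.807), heading=141, 4 segment(s) drawn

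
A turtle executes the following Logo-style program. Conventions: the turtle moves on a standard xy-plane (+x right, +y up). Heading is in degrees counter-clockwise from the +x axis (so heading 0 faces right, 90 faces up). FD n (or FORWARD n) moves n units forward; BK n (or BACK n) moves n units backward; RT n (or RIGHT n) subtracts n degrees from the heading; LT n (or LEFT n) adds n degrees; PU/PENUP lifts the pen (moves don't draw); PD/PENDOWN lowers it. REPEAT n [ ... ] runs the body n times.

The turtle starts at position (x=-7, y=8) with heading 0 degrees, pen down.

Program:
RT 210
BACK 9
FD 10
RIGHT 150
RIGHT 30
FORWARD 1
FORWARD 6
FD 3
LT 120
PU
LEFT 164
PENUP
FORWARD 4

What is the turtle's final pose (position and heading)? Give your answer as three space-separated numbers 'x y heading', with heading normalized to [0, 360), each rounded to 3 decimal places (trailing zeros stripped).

Executing turtle program step by step:
Start: pos=(-7,8), heading=0, pen down
RT 210: heading 0 -> 150
BK 9: (-7,8) -> (0.794,3.5) [heading=150, draw]
FD 10: (0.794,3.5) -> (-7.866,8.5) [heading=150, draw]
RT 150: heading 150 -> 0
RT 30: heading 0 -> 330
FD 1: (-7.866,8.5) -> (-7,8) [heading=330, draw]
FD 6: (-7,8) -> (-1.804,5) [heading=330, draw]
FD 3: (-1.804,5) -> (0.794,3.5) [heading=330, draw]
LT 120: heading 330 -> 90
PU: pen up
LT 164: heading 90 -> 254
PU: pen up
FD 4: (0.794,3.5) -> (-0.308,-0.345) [heading=254, move]
Final: pos=(-0.308,-0.345), heading=254, 5 segment(s) drawn

Answer: -0.308 -0.345 254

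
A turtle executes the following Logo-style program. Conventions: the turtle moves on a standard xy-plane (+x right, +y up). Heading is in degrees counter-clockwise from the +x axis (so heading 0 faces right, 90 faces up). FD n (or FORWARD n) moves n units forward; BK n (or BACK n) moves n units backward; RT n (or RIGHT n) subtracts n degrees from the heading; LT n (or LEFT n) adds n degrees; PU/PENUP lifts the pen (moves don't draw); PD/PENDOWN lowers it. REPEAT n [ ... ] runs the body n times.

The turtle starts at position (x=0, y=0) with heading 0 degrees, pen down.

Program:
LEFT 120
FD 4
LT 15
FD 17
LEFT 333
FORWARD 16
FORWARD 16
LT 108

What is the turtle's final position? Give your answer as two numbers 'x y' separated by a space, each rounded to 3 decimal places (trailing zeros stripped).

Answer: -23.909 45.919

Derivation:
Executing turtle program step by step:
Start: pos=(0,0), heading=0, pen down
LT 120: heading 0 -> 120
FD 4: (0,0) -> (-2,3.464) [heading=120, draw]
LT 15: heading 120 -> 135
FD 17: (-2,3.464) -> (-14.021,15.485) [heading=135, draw]
LT 333: heading 135 -> 108
FD 16: (-14.021,15.485) -> (-18.965,30.702) [heading=108, draw]
FD 16: (-18.965,30.702) -> (-23.909,45.919) [heading=108, draw]
LT 108: heading 108 -> 216
Final: pos=(-23.909,45.919), heading=216, 4 segment(s) drawn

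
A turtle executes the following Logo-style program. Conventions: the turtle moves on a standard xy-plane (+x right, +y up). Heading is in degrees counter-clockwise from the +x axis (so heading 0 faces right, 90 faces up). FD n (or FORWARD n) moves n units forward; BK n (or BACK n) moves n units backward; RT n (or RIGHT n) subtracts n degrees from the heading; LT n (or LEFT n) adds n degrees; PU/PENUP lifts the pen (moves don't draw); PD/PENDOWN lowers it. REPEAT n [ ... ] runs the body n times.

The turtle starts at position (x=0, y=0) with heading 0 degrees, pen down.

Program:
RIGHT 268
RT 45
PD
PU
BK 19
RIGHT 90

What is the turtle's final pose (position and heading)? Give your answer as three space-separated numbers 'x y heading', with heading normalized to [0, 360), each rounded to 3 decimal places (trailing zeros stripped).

Executing turtle program step by step:
Start: pos=(0,0), heading=0, pen down
RT 268: heading 0 -> 92
RT 45: heading 92 -> 47
PD: pen down
PU: pen up
BK 19: (0,0) -> (-12.958,-13.896) [heading=47, move]
RT 90: heading 47 -> 317
Final: pos=(-12.958,-13.896), heading=317, 0 segment(s) drawn

Answer: -12.958 -13.896 317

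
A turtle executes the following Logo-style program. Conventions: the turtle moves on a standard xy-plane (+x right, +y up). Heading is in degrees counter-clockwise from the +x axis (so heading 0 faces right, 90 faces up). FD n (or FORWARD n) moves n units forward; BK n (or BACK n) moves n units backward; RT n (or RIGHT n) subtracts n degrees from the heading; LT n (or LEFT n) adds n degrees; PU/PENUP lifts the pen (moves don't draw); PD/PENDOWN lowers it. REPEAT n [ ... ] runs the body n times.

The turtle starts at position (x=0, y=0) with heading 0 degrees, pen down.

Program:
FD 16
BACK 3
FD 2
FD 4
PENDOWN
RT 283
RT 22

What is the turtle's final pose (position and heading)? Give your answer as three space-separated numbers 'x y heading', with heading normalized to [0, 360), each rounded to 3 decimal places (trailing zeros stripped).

Answer: 19 0 55

Derivation:
Executing turtle program step by step:
Start: pos=(0,0), heading=0, pen down
FD 16: (0,0) -> (16,0) [heading=0, draw]
BK 3: (16,0) -> (13,0) [heading=0, draw]
FD 2: (13,0) -> (15,0) [heading=0, draw]
FD 4: (15,0) -> (19,0) [heading=0, draw]
PD: pen down
RT 283: heading 0 -> 77
RT 22: heading 77 -> 55
Final: pos=(19,0), heading=55, 4 segment(s) drawn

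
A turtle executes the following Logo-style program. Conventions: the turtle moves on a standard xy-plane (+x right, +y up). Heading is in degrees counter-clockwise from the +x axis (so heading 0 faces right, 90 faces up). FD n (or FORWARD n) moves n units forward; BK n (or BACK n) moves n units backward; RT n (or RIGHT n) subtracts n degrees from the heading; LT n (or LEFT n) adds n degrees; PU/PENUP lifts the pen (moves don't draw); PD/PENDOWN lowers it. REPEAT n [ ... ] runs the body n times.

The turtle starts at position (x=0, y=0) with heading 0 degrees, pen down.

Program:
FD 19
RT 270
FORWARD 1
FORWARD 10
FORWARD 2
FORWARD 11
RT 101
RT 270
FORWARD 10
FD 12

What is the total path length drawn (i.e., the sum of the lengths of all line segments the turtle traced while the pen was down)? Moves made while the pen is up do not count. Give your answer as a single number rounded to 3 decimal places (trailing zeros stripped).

Answer: 65

Derivation:
Executing turtle program step by step:
Start: pos=(0,0), heading=0, pen down
FD 19: (0,0) -> (19,0) [heading=0, draw]
RT 270: heading 0 -> 90
FD 1: (19,0) -> (19,1) [heading=90, draw]
FD 10: (19,1) -> (19,11) [heading=90, draw]
FD 2: (19,11) -> (19,13) [heading=90, draw]
FD 11: (19,13) -> (19,24) [heading=90, draw]
RT 101: heading 90 -> 349
RT 270: heading 349 -> 79
FD 10: (19,24) -> (20.908,33.816) [heading=79, draw]
FD 12: (20.908,33.816) -> (23.198,45.596) [heading=79, draw]
Final: pos=(23.198,45.596), heading=79, 7 segment(s) drawn

Segment lengths:
  seg 1: (0,0) -> (19,0), length = 19
  seg 2: (19,0) -> (19,1), length = 1
  seg 3: (19,1) -> (19,11), length = 10
  seg 4: (19,11) -> (19,13), length = 2
  seg 5: (19,13) -> (19,24), length = 11
  seg 6: (19,24) -> (20.908,33.816), length = 10
  seg 7: (20.908,33.816) -> (23.198,45.596), length = 12
Total = 65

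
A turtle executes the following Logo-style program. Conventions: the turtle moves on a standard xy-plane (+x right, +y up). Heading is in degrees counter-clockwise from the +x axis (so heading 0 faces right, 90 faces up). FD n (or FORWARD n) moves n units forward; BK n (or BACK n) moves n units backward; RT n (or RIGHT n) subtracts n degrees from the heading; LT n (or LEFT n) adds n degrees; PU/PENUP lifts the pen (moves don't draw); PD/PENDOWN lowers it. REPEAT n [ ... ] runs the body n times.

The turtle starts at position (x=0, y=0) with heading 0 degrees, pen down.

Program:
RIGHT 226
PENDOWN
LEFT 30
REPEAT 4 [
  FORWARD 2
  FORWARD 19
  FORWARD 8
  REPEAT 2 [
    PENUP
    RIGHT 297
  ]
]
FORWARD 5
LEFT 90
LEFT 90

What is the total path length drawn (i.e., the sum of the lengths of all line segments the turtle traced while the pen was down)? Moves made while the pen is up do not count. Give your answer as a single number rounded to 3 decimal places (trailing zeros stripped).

Answer: 29

Derivation:
Executing turtle program step by step:
Start: pos=(0,0), heading=0, pen down
RT 226: heading 0 -> 134
PD: pen down
LT 30: heading 134 -> 164
REPEAT 4 [
  -- iteration 1/4 --
  FD 2: (0,0) -> (-1.923,0.551) [heading=164, draw]
  FD 19: (-1.923,0.551) -> (-20.186,5.788) [heading=164, draw]
  FD 8: (-20.186,5.788) -> (-27.877,7.993) [heading=164, draw]
  REPEAT 2 [
    -- iteration 1/2 --
    PU: pen up
    RT 297: heading 164 -> 227
    -- iteration 2/2 --
    PU: pen up
    RT 297: heading 227 -> 290
  ]
  -- iteration 2/4 --
  FD 2: (-27.877,7.993) -> (-27.193,6.114) [heading=290, move]
  FD 19: (-27.193,6.114) -> (-20.694,-11.74) [heading=290, move]
  FD 8: (-20.694,-11.74) -> (-17.958,-19.258) [heading=290, move]
  REPEAT 2 [
    -- iteration 1/2 --
    PU: pen up
    RT 297: heading 290 -> 353
    -- iteration 2/2 --
    PU: pen up
    RT 297: heading 353 -> 56
  ]
  -- iteration 3/4 --
  FD 2: (-17.958,-19.258) -> (-16.84,-17.6) [heading=56, move]
  FD 19: (-16.84,-17.6) -> (-6.215,-1.848) [heading=56, move]
  FD 8: (-6.215,-1.848) -> (-1.741,4.784) [heading=56, move]
  REPEAT 2 [
    -- iteration 1/2 --
    PU: pen up
    RT 297: heading 56 -> 119
    -- iteration 2/2 --
    PU: pen up
    RT 297: heading 119 -> 182
  ]
  -- iteration 4/4 --
  FD 2: (-1.741,4.784) -> (-3.74,4.715) [heading=182, move]
  FD 19: (-3.74,4.715) -> (-22.729,4.052) [heading=182, move]
  FD 8: (-22.729,4.052) -> (-30.724,3.772) [heading=182, move]
  REPEAT 2 [
    -- iteration 1/2 --
    PU: pen up
    RT 297: heading 182 -> 245
    -- iteration 2/2 --
    PU: pen up
    RT 297: heading 245 -> 308
  ]
]
FD 5: (-30.724,3.772) -> (-27.645,-0.168) [heading=308, move]
LT 90: heading 308 -> 38
LT 90: heading 38 -> 128
Final: pos=(-27.645,-0.168), heading=128, 3 segment(s) drawn

Segment lengths:
  seg 1: (0,0) -> (-1.923,0.551), length = 2
  seg 2: (-1.923,0.551) -> (-20.186,5.788), length = 19
  seg 3: (-20.186,5.788) -> (-27.877,7.993), length = 8
Total = 29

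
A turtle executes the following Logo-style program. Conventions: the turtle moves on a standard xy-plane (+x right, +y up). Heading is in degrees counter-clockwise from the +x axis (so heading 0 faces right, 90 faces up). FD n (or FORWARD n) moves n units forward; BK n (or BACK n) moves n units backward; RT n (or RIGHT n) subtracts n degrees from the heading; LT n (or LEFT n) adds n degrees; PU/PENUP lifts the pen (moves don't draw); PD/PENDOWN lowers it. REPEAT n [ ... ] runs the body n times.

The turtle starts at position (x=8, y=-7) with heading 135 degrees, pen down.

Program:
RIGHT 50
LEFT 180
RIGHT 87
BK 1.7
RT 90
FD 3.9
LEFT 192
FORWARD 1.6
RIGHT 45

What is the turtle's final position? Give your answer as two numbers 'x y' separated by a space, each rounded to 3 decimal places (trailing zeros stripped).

Answer: 10.113 -4.737

Derivation:
Executing turtle program step by step:
Start: pos=(8,-7), heading=135, pen down
RT 50: heading 135 -> 85
LT 180: heading 85 -> 265
RT 87: heading 265 -> 178
BK 1.7: (8,-7) -> (9.699,-7.059) [heading=178, draw]
RT 90: heading 178 -> 88
FD 3.9: (9.699,-7.059) -> (9.835,-3.162) [heading=88, draw]
LT 192: heading 88 -> 280
FD 1.6: (9.835,-3.162) -> (10.113,-4.737) [heading=280, draw]
RT 45: heading 280 -> 235
Final: pos=(10.113,-4.737), heading=235, 3 segment(s) drawn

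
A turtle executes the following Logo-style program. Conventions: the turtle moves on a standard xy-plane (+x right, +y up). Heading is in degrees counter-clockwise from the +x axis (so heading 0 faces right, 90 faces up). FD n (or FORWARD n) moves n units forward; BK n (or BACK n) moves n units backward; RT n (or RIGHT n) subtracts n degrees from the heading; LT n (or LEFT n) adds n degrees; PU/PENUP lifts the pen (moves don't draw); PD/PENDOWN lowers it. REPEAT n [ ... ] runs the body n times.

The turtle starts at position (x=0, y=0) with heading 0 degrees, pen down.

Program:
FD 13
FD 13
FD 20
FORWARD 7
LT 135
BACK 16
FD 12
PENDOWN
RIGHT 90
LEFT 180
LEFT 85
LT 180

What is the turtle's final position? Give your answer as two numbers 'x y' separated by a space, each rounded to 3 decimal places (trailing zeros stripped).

Executing turtle program step by step:
Start: pos=(0,0), heading=0, pen down
FD 13: (0,0) -> (13,0) [heading=0, draw]
FD 13: (13,0) -> (26,0) [heading=0, draw]
FD 20: (26,0) -> (46,0) [heading=0, draw]
FD 7: (46,0) -> (53,0) [heading=0, draw]
LT 135: heading 0 -> 135
BK 16: (53,0) -> (64.314,-11.314) [heading=135, draw]
FD 12: (64.314,-11.314) -> (55.828,-2.828) [heading=135, draw]
PD: pen down
RT 90: heading 135 -> 45
LT 180: heading 45 -> 225
LT 85: heading 225 -> 310
LT 180: heading 310 -> 130
Final: pos=(55.828,-2.828), heading=130, 6 segment(s) drawn

Answer: 55.828 -2.828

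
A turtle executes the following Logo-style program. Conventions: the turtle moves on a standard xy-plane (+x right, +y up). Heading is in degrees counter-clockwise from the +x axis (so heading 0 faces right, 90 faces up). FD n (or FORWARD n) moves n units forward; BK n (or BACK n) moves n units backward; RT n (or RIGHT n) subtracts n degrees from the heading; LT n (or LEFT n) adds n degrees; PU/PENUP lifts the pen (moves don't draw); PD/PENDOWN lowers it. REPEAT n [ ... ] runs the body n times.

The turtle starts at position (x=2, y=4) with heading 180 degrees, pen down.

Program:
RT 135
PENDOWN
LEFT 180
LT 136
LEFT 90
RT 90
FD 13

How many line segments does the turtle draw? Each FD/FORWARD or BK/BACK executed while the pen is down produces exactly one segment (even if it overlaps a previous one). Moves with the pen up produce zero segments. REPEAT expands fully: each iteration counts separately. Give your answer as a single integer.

Executing turtle program step by step:
Start: pos=(2,4), heading=180, pen down
RT 135: heading 180 -> 45
PD: pen down
LT 180: heading 45 -> 225
LT 136: heading 225 -> 1
LT 90: heading 1 -> 91
RT 90: heading 91 -> 1
FD 13: (2,4) -> (14.998,4.227) [heading=1, draw]
Final: pos=(14.998,4.227), heading=1, 1 segment(s) drawn
Segments drawn: 1

Answer: 1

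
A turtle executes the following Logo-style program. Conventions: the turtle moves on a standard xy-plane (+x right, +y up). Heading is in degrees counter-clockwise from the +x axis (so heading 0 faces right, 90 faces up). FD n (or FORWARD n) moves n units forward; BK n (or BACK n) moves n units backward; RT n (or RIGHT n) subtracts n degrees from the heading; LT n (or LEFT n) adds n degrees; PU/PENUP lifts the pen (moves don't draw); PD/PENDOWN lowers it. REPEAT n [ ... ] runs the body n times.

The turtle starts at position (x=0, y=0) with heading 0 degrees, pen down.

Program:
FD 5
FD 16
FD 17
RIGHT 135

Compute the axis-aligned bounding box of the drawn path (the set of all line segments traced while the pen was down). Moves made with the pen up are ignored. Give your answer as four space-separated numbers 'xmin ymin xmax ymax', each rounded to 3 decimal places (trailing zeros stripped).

Executing turtle program step by step:
Start: pos=(0,0), heading=0, pen down
FD 5: (0,0) -> (5,0) [heading=0, draw]
FD 16: (5,0) -> (21,0) [heading=0, draw]
FD 17: (21,0) -> (38,0) [heading=0, draw]
RT 135: heading 0 -> 225
Final: pos=(38,0), heading=225, 3 segment(s) drawn

Segment endpoints: x in {0, 5, 21, 38}, y in {0}
xmin=0, ymin=0, xmax=38, ymax=0

Answer: 0 0 38 0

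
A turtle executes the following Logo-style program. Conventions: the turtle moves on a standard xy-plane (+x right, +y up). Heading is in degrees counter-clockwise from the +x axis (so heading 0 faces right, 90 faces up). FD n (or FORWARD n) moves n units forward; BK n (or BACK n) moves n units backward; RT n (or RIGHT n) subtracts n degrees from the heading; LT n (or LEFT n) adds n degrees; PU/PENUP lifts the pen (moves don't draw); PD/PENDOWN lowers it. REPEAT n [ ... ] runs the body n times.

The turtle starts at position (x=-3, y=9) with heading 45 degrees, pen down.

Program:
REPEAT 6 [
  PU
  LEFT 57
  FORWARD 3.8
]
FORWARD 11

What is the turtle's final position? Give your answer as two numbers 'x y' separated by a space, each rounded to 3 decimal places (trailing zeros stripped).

Answer: 6.265 12.869

Derivation:
Executing turtle program step by step:
Start: pos=(-3,9), heading=45, pen down
REPEAT 6 [
  -- iteration 1/6 --
  PU: pen up
  LT 57: heading 45 -> 102
  FD 3.8: (-3,9) -> (-3.79,12.717) [heading=102, move]
  -- iteration 2/6 --
  PU: pen up
  LT 57: heading 102 -> 159
  FD 3.8: (-3.79,12.717) -> (-7.338,14.079) [heading=159, move]
  -- iteration 3/6 --
  PU: pen up
  LT 57: heading 159 -> 216
  FD 3.8: (-7.338,14.079) -> (-10.412,11.845) [heading=216, move]
  -- iteration 4/6 --
  PU: pen up
  LT 57: heading 216 -> 273
  FD 3.8: (-10.412,11.845) -> (-10.213,8.05) [heading=273, move]
  -- iteration 5/6 --
  PU: pen up
  LT 57: heading 273 -> 330
  FD 3.8: (-10.213,8.05) -> (-6.922,6.15) [heading=330, move]
  -- iteration 6/6 --
  PU: pen up
  LT 57: heading 330 -> 27
  FD 3.8: (-6.922,6.15) -> (-3.536,7.876) [heading=27, move]
]
FD 11: (-3.536,7.876) -> (6.265,12.869) [heading=27, move]
Final: pos=(6.265,12.869), heading=27, 0 segment(s) drawn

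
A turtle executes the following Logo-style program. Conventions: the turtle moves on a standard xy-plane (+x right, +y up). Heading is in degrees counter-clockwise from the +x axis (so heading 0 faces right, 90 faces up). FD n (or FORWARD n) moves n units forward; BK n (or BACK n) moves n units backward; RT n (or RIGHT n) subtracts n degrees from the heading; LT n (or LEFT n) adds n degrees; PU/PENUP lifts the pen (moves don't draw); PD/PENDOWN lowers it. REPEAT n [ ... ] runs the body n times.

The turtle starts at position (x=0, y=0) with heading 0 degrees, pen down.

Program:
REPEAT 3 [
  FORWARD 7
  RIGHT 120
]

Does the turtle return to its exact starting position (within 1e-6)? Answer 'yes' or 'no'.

Executing turtle program step by step:
Start: pos=(0,0), heading=0, pen down
REPEAT 3 [
  -- iteration 1/3 --
  FD 7: (0,0) -> (7,0) [heading=0, draw]
  RT 120: heading 0 -> 240
  -- iteration 2/3 --
  FD 7: (7,0) -> (3.5,-6.062) [heading=240, draw]
  RT 120: heading 240 -> 120
  -- iteration 3/3 --
  FD 7: (3.5,-6.062) -> (0,0) [heading=120, draw]
  RT 120: heading 120 -> 0
]
Final: pos=(0,0), heading=0, 3 segment(s) drawn

Start position: (0, 0)
Final position: (0, 0)
Distance = 0; < 1e-6 -> CLOSED

Answer: yes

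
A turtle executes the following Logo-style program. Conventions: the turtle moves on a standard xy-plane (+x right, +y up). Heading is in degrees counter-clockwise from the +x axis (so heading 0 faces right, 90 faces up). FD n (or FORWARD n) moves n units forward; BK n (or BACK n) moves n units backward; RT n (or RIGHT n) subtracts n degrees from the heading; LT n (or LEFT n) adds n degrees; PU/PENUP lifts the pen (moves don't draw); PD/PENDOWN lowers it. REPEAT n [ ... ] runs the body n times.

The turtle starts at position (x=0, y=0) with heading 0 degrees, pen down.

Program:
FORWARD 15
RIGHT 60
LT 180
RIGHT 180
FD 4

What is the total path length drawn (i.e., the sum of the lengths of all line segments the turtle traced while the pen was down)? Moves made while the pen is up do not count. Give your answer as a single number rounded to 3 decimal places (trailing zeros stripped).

Executing turtle program step by step:
Start: pos=(0,0), heading=0, pen down
FD 15: (0,0) -> (15,0) [heading=0, draw]
RT 60: heading 0 -> 300
LT 180: heading 300 -> 120
RT 180: heading 120 -> 300
FD 4: (15,0) -> (17,-3.464) [heading=300, draw]
Final: pos=(17,-3.464), heading=300, 2 segment(s) drawn

Segment lengths:
  seg 1: (0,0) -> (15,0), length = 15
  seg 2: (15,0) -> (17,-3.464), length = 4
Total = 19

Answer: 19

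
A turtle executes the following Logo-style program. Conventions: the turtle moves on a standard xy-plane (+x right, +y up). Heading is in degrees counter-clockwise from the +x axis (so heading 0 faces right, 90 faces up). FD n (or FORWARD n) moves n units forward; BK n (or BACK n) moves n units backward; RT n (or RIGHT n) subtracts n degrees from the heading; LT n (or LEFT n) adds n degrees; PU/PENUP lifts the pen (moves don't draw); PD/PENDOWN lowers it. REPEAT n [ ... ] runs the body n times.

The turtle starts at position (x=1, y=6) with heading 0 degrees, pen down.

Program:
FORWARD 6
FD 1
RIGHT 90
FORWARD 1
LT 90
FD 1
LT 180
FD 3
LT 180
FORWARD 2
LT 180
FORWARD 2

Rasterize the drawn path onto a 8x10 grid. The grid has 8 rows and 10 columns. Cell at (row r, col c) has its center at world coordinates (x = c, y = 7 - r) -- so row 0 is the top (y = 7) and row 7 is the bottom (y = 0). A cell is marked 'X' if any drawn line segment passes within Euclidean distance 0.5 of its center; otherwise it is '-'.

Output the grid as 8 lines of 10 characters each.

Answer: ----------
-XXXXXXXX-
------XXXX
----------
----------
----------
----------
----------

Derivation:
Segment 0: (1,6) -> (7,6)
Segment 1: (7,6) -> (8,6)
Segment 2: (8,6) -> (8,5)
Segment 3: (8,5) -> (9,5)
Segment 4: (9,5) -> (6,5)
Segment 5: (6,5) -> (8,5)
Segment 6: (8,5) -> (6,5)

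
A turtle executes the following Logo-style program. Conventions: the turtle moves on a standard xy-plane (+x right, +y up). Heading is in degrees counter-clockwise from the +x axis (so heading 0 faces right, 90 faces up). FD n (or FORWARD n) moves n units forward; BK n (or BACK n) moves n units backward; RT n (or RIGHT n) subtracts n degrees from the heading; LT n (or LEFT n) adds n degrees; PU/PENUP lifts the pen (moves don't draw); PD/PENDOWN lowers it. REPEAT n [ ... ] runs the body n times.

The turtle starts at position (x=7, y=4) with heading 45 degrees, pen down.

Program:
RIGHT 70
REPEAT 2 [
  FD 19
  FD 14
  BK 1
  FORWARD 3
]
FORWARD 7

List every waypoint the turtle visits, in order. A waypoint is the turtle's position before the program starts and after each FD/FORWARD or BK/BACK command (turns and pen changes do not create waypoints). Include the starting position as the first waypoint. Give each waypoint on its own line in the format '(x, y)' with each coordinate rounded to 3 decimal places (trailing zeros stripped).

Answer: (7, 4)
(24.22, -4.03)
(36.908, -9.946)
(36.002, -9.524)
(38.721, -10.792)
(55.941, -18.821)
(68.629, -24.738)
(67.723, -24.315)
(70.442, -25.583)
(76.786, -28.542)

Derivation:
Executing turtle program step by step:
Start: pos=(7,4), heading=45, pen down
RT 70: heading 45 -> 335
REPEAT 2 [
  -- iteration 1/2 --
  FD 19: (7,4) -> (24.22,-4.03) [heading=335, draw]
  FD 14: (24.22,-4.03) -> (36.908,-9.946) [heading=335, draw]
  BK 1: (36.908,-9.946) -> (36.002,-9.524) [heading=335, draw]
  FD 3: (36.002,-9.524) -> (38.721,-10.792) [heading=335, draw]
  -- iteration 2/2 --
  FD 19: (38.721,-10.792) -> (55.941,-18.821) [heading=335, draw]
  FD 14: (55.941,-18.821) -> (68.629,-24.738) [heading=335, draw]
  BK 1: (68.629,-24.738) -> (67.723,-24.315) [heading=335, draw]
  FD 3: (67.723,-24.315) -> (70.442,-25.583) [heading=335, draw]
]
FD 7: (70.442,-25.583) -> (76.786,-28.542) [heading=335, draw]
Final: pos=(76.786,-28.542), heading=335, 9 segment(s) drawn
Waypoints (10 total):
(7, 4)
(24.22, -4.03)
(36.908, -9.946)
(36.002, -9.524)
(38.721, -10.792)
(55.941, -18.821)
(68.629, -24.738)
(67.723, -24.315)
(70.442, -25.583)
(76.786, -28.542)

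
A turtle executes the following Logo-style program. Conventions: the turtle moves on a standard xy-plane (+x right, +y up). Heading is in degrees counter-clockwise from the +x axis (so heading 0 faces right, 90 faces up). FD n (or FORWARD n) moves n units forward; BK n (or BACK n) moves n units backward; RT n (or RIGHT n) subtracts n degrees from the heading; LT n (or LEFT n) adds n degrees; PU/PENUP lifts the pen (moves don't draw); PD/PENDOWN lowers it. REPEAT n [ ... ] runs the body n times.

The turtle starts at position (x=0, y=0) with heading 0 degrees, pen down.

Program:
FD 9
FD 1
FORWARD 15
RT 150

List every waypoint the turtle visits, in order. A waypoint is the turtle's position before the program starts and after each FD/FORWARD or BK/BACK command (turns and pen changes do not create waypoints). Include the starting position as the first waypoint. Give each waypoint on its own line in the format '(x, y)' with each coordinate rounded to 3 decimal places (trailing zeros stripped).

Answer: (0, 0)
(9, 0)
(10, 0)
(25, 0)

Derivation:
Executing turtle program step by step:
Start: pos=(0,0), heading=0, pen down
FD 9: (0,0) -> (9,0) [heading=0, draw]
FD 1: (9,0) -> (10,0) [heading=0, draw]
FD 15: (10,0) -> (25,0) [heading=0, draw]
RT 150: heading 0 -> 210
Final: pos=(25,0), heading=210, 3 segment(s) drawn
Waypoints (4 total):
(0, 0)
(9, 0)
(10, 0)
(25, 0)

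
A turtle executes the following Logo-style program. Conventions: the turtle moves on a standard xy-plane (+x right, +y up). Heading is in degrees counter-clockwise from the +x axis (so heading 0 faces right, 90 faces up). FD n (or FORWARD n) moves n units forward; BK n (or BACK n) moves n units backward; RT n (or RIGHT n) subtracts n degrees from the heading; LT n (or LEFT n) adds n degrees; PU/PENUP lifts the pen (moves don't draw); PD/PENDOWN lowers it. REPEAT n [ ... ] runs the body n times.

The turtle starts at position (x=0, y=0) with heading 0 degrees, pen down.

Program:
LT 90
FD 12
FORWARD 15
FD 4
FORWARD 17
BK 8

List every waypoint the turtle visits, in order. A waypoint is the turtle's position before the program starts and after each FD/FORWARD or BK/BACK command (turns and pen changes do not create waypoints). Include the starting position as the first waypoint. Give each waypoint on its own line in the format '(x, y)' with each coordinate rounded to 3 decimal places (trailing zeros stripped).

Answer: (0, 0)
(0, 12)
(0, 27)
(0, 31)
(0, 48)
(0, 40)

Derivation:
Executing turtle program step by step:
Start: pos=(0,0), heading=0, pen down
LT 90: heading 0 -> 90
FD 12: (0,0) -> (0,12) [heading=90, draw]
FD 15: (0,12) -> (0,27) [heading=90, draw]
FD 4: (0,27) -> (0,31) [heading=90, draw]
FD 17: (0,31) -> (0,48) [heading=90, draw]
BK 8: (0,48) -> (0,40) [heading=90, draw]
Final: pos=(0,40), heading=90, 5 segment(s) drawn
Waypoints (6 total):
(0, 0)
(0, 12)
(0, 27)
(0, 31)
(0, 48)
(0, 40)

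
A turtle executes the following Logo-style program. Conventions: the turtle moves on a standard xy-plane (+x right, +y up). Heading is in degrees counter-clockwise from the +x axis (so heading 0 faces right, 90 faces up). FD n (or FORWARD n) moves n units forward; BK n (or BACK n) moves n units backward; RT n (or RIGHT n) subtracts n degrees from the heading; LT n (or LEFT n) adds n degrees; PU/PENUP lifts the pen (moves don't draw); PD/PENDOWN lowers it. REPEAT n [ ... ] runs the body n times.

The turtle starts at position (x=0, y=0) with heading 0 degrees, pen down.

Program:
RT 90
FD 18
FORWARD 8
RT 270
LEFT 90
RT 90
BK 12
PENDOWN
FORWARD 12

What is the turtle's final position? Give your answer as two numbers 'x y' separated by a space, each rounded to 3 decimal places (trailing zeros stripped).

Executing turtle program step by step:
Start: pos=(0,0), heading=0, pen down
RT 90: heading 0 -> 270
FD 18: (0,0) -> (0,-18) [heading=270, draw]
FD 8: (0,-18) -> (0,-26) [heading=270, draw]
RT 270: heading 270 -> 0
LT 90: heading 0 -> 90
RT 90: heading 90 -> 0
BK 12: (0,-26) -> (-12,-26) [heading=0, draw]
PD: pen down
FD 12: (-12,-26) -> (0,-26) [heading=0, draw]
Final: pos=(0,-26), heading=0, 4 segment(s) drawn

Answer: 0 -26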